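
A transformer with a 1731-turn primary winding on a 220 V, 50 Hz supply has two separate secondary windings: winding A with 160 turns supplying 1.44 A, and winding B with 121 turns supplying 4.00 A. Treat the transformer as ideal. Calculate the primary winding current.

I_p ≈ 0.413 A

V_A = 220 × 160/1731 = 20.335 V; V_B = 220 × 121/1731 = 15.378 V.
P_out = V_A I_A + V_B I_B = 20.335×1.44 + 15.378×4.00 = 29.282 + 61.514 = 90.796 W.
Ideal ⇒ P_in = P_out, so I_p = P_out/V_p = 90.796/220 = 0.413 A.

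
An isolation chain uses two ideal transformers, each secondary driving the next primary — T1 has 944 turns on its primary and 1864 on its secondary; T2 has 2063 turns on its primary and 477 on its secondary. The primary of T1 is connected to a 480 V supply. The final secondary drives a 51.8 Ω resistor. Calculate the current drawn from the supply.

I_supply ≈ 1.93 A

Secondary of T1: V = 480.00 × 1864/944 = 947.80 V.
Secondary of T2: V = 947.80 × 477/2063 = 219.15 V.
I_load = 219.15/51.8 = 4.2306 A, so P_out = 219.15 × 4.2306 = 927.13 W.
All ideal ⇒ P_in = P_out, so I_supply = 927.13/480 = 1.93 A.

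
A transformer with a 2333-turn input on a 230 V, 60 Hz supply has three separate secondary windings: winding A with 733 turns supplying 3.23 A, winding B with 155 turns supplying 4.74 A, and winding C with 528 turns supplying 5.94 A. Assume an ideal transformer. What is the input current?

I_in ≈ 2.67 A

V_A = 230 × 733/2333 = 72.263 V; V_B = 230 × 155/2333 = 15.281 V; V_C = 230 × 528/2333 = 52.053 V.
P_out = V_A I_A + V_B I_B + V_C I_C = 72.263×3.23 + 15.281×4.74 + 52.053×5.94 = 233.41 + 72.431 + 309.20 = 615.04 W.
Ideal ⇒ P_in = P_out, so I_in = P_out/V_in = 615.04/230 = 2.67 A.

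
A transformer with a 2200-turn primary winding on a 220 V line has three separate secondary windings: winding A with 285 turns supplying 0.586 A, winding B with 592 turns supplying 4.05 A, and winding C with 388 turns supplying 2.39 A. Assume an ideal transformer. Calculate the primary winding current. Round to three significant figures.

I_p ≈ 1.59 A

V_A = 220 × 285/2200 = 28.500 V; V_B = 220 × 592/2200 = 59.200 V; V_C = 220 × 388/2200 = 38.800 V.
P_out = V_A I_A + V_B I_B + V_C I_C = 28.500×0.586 + 59.200×4.05 + 38.800×2.39 = 16.701 + 239.76 + 92.732 = 349.19 W.
Ideal ⇒ P_in = P_out, so I_p = P_out/V_p = 349.19/220 = 1.59 A.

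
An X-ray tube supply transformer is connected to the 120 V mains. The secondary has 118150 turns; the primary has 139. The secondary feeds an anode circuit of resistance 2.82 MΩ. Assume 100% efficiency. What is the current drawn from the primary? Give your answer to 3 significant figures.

I_p ≈ 30.7 A

V_s = V_p × N_s/N_p = 120 × 118150/139 = 102000 V.
I_s = V_s/R = 102000/(2.82×10^6) = 0.036170 A.
For an ideal transformer I_p N_p = I_s N_s, so I_p = 0.036170 × 118150/139 = 30.7 A.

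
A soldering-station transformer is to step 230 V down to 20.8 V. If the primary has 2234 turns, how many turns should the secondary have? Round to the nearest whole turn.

N_s = 202 turns

N_s/N_p = V_s/V_p, so N_s = 2234 × 20.8/230 = 202.0 ≈ 202 turns.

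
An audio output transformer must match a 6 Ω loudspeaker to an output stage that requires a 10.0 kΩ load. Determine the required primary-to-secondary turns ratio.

N_p/N_s ≈ 40.8

Z_p/Z_s = (N_p/N_s)², so N_p/N_s = √(10000/6) = √1670 = 40.8.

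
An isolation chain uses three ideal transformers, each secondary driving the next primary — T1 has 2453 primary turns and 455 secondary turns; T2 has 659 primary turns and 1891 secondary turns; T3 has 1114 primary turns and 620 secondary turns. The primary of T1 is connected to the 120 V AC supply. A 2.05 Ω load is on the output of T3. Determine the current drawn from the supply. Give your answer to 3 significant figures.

I_supply ≈ 5.14 A

Secondary of T1: V = 120.00 × 455/2453 = 22.258 V.
Secondary of T2: V = 22.258 × 1891/659 = 63.871 V.
Secondary of T3: V = 63.871 × 620/1114 = 35.547 V.
I_load = 35.547/2.05 = 17.340 A, so P_out = 35.547 × 17.340 = 616.40 W.
All ideal ⇒ P_in = P_out, so I_supply = 616.40/120 = 5.14 A.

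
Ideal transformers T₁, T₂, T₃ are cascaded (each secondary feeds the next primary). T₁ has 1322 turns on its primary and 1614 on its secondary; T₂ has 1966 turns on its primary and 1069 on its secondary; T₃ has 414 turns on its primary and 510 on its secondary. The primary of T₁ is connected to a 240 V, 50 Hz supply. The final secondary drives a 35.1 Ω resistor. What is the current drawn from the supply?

I_supply ≈ 4.57 A

After T₁: V = 240.00 × 1614/1322 = 293.01 V.
After T₂: V = 293.01 × 1069/1966 = 159.32 V.
After T₃: V = 159.32 × 510/414 = 196.27 V.
I_load = 196.27/35.1 = 5.5917 A, so P_out = 196.27 × 5.5917 = 1097.5 W.
All ideal ⇒ P_in = P_out, so I_supply = 1097.5/240 = 4.57 A.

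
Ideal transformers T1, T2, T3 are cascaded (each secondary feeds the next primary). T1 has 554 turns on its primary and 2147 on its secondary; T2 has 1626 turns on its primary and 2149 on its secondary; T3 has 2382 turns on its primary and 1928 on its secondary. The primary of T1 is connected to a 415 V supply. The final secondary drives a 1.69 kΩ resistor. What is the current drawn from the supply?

I_supply ≈ 4.22 A

After T1: V = 415.00 × 2147/554 = 1608.3 V.
After T2: V = 1608.3 × 2149/1626 = 2125.6 V.
After T3: V = 2125.6 × 1928/2382 = 1720.5 V.
I_load = 1720.5/1690 = 1.0180 A, so P_out = 1720.5 × 1.0180 = 1751.5 W.
All ideal ⇒ P_in = P_out, so I_supply = 1751.5/415 = 4.22 A.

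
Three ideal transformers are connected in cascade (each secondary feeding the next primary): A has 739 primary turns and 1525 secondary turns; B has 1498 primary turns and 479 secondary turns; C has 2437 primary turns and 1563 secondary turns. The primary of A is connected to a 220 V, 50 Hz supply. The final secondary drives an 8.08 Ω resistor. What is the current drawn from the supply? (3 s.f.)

I_supply ≈ 4.88 A

After A: V = 220.00 × 1525/739 = 453.99 V.
After B: V = 453.99 × 479/1498 = 145.17 V.
After C: V = 145.17 × 1563/2437 = 93.105 V.
I_load = 93.105/8.08 = 11.523 A, so P_out = 93.105 × 11.523 = 1072.9 W.
All ideal ⇒ P_in = P_out, so I_supply = 1072.9/220 = 4.88 A.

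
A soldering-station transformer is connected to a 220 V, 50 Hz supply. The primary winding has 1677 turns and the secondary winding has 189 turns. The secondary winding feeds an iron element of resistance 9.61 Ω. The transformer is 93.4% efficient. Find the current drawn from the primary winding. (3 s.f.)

I_p ≈ 0.311 A

V_s = 220 × 189/1677 = 24.794 V.
I_s = V_s/R = 24.794/9.61 = 2.5800 A.
P_out = V_s I_s = 24.794 × 2.5800 = 63.970 W.
P_in = P_out/η = 63.970/0.934 = 68.491 W.
I_p = P_in/V_p = 68.491/220 = 0.311 A.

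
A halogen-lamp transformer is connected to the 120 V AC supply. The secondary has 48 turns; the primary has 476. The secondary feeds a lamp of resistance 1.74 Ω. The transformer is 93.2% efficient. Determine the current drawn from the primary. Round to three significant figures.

I_p ≈ 0.752 A

V_s = 120 × 48/476 = 12.101 V.
I_s = V_s/R = 12.101/1.74 = 6.9545 A.
P_out = V_s I_s = 12.101 × 6.9545 = 84.155 W.
P_in = P_out/η = 84.155/0.932 = 90.295 W.
I_p = P_in/V_p = 90.295/120 = 0.752 A.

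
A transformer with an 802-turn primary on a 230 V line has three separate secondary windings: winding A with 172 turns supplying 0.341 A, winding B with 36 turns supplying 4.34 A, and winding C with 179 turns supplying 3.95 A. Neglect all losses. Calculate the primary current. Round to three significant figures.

V_A = 230 × 172/802 = 49.327 V; V_B = 230 × 36/802 = 10.324 V; V_C = 230 × 179/802 = 51.334 V.
P_out = V_A I_A + V_B I_B + V_C I_C = 49.327×0.341 + 10.324×4.34 + 51.334×3.95 = 16.820 + 44.807 + 202.77 = 264.40 W.
Ideal ⇒ P_in = P_out, so I_p = P_out/V_p = 264.40/230 = 1.15 A.

I_p ≈ 1.15 A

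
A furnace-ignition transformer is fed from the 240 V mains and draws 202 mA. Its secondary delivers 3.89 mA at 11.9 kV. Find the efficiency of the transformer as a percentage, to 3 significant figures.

P_in = 240 × 0.202 = 48.4800 W.
P_out = 11900 × 0.00389 = 46.2910 W.
η = P_out/P_in = 46.2910/48.4800 = 0.955.

η ≈ 95.5%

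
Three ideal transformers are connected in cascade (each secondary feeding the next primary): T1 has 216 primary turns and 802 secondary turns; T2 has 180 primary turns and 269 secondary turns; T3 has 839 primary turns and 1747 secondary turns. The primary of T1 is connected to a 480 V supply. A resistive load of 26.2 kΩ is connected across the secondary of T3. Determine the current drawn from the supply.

Secondary of T1: V = 480.00 × 802/216 = 1782.2 V.
Secondary of T2: V = 1782.2 × 269/180 = 2663.4 V.
Secondary of T3: V = 2663.4 × 1747/839 = 5545.9 V.
I_load = 5545.9/26200 = 0.21168 A, so P_out = 5545.9 × 0.21168 = 1173.9 W.
All ideal ⇒ P_in = P_out, so I_supply = 1173.9/480 = 2.45 A.

I_supply ≈ 2.45 A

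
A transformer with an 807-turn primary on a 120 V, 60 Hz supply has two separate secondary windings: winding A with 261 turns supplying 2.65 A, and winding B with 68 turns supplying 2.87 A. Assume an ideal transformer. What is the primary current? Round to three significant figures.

V_A = 120 × 261/807 = 38.810 V; V_B = 120 × 68/807 = 10.112 V.
P_out = V_A I_A + V_B I_B = 38.810×2.65 + 10.112×2.87 = 102.85 + 29.020 = 131.87 W.
Ideal ⇒ P_in = P_out, so I_p = P_out/V_p = 131.87/120 = 1.10 A.

I_p ≈ 1.10 A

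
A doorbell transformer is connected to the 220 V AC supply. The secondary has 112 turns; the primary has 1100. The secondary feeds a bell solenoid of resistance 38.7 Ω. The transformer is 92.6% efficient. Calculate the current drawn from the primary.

V_s = 220 × 112/1100 = 22.400 V.
I_s = V_s/R = 22.400/38.7 = 0.57881 A.
P_out = V_s I_s = 22.400 × 0.57881 = 12.965 W.
P_in = P_out/η = 12.965/0.926 = 14.001 W.
I_p = P_in/V_p = 14.001/220 = 0.0636 A.

I_p ≈ 0.0636 A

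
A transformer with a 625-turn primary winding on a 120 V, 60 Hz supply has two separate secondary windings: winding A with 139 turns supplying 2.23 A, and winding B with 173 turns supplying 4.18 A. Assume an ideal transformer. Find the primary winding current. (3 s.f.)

I_p ≈ 1.65 A

V_A = 120 × 139/625 = 26.688 V; V_B = 120 × 173/625 = 33.216 V.
P_out = V_A I_A + V_B I_B = 26.688×2.23 + 33.216×4.18 = 59.514 + 138.84 = 198.36 W.
Ideal ⇒ P_in = P_out, so I_p = P_out/V_p = 198.36/120 = 1.65 A.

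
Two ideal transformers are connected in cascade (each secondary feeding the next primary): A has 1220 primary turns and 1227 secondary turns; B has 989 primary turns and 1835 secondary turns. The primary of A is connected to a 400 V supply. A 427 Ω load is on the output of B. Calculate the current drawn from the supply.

I_supply ≈ 3.26 A

After A: V = 400.00 × 1227/1220 = 402.30 V.
After B: V = 402.30 × 1835/989 = 746.42 V.
I_load = 746.42/427 = 1.7481 A, so P_out = 746.42 × 1.7481 = 1304.8 W.
All ideal ⇒ P_in = P_out, so I_supply = 1304.8/400 = 3.26 A.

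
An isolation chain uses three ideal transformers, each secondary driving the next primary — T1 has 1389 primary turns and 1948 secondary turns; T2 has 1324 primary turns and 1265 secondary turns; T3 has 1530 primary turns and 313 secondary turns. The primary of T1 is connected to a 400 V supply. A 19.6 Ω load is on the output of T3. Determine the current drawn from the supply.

Secondary of T1: V = 400.00 × 1948/1389 = 560.98 V.
Secondary of T2: V = 560.98 × 1265/1324 = 535.98 V.
Secondary of T3: V = 535.98 × 313/1530 = 109.65 V.
I_load = 109.65/19.6 = 5.5943 A, so P_out = 109.65 × 5.5943 = 613.41 W.
All ideal ⇒ P_in = P_out, so I_supply = 613.41/400 = 1.53 A.

I_supply ≈ 1.53 A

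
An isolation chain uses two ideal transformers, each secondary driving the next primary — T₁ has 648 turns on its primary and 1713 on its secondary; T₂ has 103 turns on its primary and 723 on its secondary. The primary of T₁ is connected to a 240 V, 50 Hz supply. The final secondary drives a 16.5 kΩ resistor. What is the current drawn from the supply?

I_supply ≈ 5.01 A

After T₁: V = 240.00 × 1713/648 = 634.44 V.
After T₂: V = 634.44 × 723/103 = 4453.4 V.
I_load = 4453.4/16500 = 0.26990 A, so P_out = 4453.4 × 0.26990 = 1202.0 W.
All ideal ⇒ P_in = P_out, so I_supply = 1202.0/240 = 5.01 A.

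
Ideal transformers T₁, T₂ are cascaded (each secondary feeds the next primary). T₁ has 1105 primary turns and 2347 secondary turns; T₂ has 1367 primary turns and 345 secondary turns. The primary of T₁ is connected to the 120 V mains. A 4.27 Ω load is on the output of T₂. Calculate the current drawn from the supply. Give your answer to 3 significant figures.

After T₁: V = 120.00 × 2347/1105 = 254.88 V.
After T₂: V = 254.88 × 345/1367 = 64.325 V.
I_load = 64.325/4.27 = 15.065 A, so P_out = 64.325 × 15.065 = 969.03 W.
All ideal ⇒ P_in = P_out, so I_supply = 969.03/120 = 8.08 A.

I_supply ≈ 8.08 A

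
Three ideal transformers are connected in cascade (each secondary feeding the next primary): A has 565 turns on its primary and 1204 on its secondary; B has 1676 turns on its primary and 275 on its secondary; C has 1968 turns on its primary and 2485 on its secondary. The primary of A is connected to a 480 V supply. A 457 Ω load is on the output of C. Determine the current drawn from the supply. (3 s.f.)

I_supply ≈ 0.205 A

After A: V = 480.00 × 1204/565 = 1022.9 V.
After B: V = 1022.9 × 275/1676 = 167.83 V.
After C: V = 167.83 × 2485/1968 = 211.92 V.
I_load = 211.92/457 = 0.46373 A, so P_out = 211.92 × 0.46373 = 98.275 W.
All ideal ⇒ P_in = P_out, so I_supply = 98.275/480 = 0.205 A.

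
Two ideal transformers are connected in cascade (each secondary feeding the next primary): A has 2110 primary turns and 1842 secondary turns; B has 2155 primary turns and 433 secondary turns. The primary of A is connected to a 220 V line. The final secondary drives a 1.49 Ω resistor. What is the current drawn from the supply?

I_supply ≈ 4.54 A

Secondary of A: V = 220.00 × 1842/2110 = 192.06 V.
Secondary of B: V = 192.06 × 433/2155 = 38.590 V.
I_load = 38.590/1.49 = 25.899 A, so P_out = 38.590 × 25.899 = 999.44 W.
All ideal ⇒ P_in = P_out, so I_supply = 999.44/220 = 4.54 A.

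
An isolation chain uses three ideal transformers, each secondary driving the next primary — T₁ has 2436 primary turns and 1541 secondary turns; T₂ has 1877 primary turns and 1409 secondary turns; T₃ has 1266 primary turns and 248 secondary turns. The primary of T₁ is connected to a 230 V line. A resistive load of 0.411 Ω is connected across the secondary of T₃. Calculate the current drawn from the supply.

Secondary of T₁: V = 230.00 × 1541/2436 = 145.50 V.
Secondary of T₂: V = 145.50 × 1409/1877 = 109.22 V.
Secondary of T₃: V = 109.22 × 248/1266 = 21.395 V.
I_load = 21.395/0.411 = 52.057 A, so P_out = 21.395 × 52.057 = 1113.8 W.
All ideal ⇒ P_in = P_out, so I_supply = 1113.8/230 = 4.84 A.

I_supply ≈ 4.84 A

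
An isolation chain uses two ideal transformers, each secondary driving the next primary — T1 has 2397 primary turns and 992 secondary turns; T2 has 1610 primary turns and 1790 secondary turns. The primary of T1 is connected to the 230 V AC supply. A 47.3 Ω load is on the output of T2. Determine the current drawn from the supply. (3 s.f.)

I_supply ≈ 1.03 A

Secondary of T1: V = 230.00 × 992/2397 = 95.186 V.
Secondary of T2: V = 95.186 × 1790/1610 = 105.83 V.
I_load = 105.83/47.3 = 2.2374 A, so P_out = 105.83 × 2.2374 = 236.78 W.
All ideal ⇒ P_in = P_out, so I_supply = 236.78/230 = 1.03 A.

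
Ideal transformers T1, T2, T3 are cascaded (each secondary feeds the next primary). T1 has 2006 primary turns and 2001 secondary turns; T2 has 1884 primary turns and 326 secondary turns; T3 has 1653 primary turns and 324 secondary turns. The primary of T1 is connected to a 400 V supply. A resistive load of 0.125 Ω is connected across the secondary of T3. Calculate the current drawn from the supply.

I_supply ≈ 3.66 A

After T1: V = 400.00 × 2001/2006 = 399.00 V.
After T2: V = 399.00 × 326/1884 = 69.042 V.
After T3: V = 69.042 × 324/1653 = 13.533 V.
I_load = 13.533/0.125 = 108.26 A, so P_out = 13.533 × 108.26 = 1465.1 W.
All ideal ⇒ P_in = P_out, so I_supply = 1465.1/400 = 3.66 A.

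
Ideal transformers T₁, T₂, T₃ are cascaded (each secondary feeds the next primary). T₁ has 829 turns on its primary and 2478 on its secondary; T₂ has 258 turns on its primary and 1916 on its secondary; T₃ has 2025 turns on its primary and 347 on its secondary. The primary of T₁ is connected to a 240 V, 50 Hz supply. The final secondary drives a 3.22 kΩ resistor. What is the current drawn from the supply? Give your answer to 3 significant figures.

I_supply ≈ 1.08 A

After T₁: V = 240.00 × 2478/829 = 717.39 V.
After T₂: V = 717.39 × 1916/258 = 5327.6 V.
After T₃: V = 5327.6 × 347/2025 = 912.93 V.
I_load = 912.93/3220 = 0.28352 A, so P_out = 912.93 × 0.28352 = 258.83 W.
All ideal ⇒ P_in = P_out, so I_supply = 258.83/240 = 1.08 A.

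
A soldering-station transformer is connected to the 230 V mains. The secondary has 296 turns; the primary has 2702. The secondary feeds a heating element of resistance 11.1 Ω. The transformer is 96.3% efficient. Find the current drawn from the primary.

I_p ≈ 0.258 A

V_s = 230 × 296/2702 = 25.196 V.
I_s = V_s/R = 25.196/11.1 = 2.2699 A.
P_out = V_s I_s = 25.196 × 2.2699 = 57.193 W.
P_in = P_out/η = 57.193/0.963 = 59.391 W.
I_p = P_in/V_p = 59.391/230 = 0.258 A.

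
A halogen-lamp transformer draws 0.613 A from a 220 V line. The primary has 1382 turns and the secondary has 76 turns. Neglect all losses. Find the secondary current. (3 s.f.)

I_s ≈ 11.1 A

I_s/I_p = N_p/N_s, so I_s = 0.613 × 1382/76 = 11.1 A.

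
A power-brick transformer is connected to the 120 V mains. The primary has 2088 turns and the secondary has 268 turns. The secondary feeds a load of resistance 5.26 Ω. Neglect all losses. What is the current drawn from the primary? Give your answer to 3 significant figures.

I_p ≈ 0.376 A

V_s = V_p × N_s/N_p = 120 × 268/2088 = 15.402 V.
I_s = V_s/R = 15.402/5.26 = 2.9282 A.
For an ideal transformer I_p N_p = I_s N_s, so I_p = 2.9282 × 268/2088 = 0.376 A.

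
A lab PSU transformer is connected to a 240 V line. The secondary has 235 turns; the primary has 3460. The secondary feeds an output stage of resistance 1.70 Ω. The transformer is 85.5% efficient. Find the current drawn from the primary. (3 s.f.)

I_p ≈ 0.762 A

V_s = 240 × 235/3460 = 16.301 V.
I_s = V_s/R = 16.301/1.70 = 9.5886 A.
P_out = V_s I_s = 16.301 × 9.5886 = 156.30 W.
P_in = P_out/η = 156.30/0.855 = 182.81 W.
I_p = P_in/V_p = 182.81/240 = 0.762 A.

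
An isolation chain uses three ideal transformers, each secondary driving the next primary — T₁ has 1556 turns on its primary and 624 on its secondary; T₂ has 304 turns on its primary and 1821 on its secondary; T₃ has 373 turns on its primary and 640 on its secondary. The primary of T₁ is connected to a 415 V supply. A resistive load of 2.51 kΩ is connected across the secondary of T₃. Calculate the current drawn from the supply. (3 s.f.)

After T₁: V = 415.00 × 624/1556 = 166.43 V.
After T₂: V = 166.43 × 1821/304 = 996.92 V.
After T₃: V = 996.92 × 640/373 = 1710.5 V.
I_load = 1710.5/2510 = 0.68149 A, so P_out = 1710.5 × 0.68149 = 1165.7 W.
All ideal ⇒ P_in = P_out, so I_supply = 1165.7/415 = 2.81 A.

I_supply ≈ 2.81 A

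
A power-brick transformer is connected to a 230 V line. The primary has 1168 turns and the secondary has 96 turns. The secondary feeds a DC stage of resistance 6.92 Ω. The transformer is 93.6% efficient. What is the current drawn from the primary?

I_p ≈ 0.240 A

V_s = 230 × 96/1168 = 18.904 V.
I_s = V_s/R = 18.904/6.92 = 2.7318 A.
P_out = V_s I_s = 18.904 × 2.7318 = 51.642 W.
P_in = P_out/η = 51.642/0.936 = 55.173 W.
I_p = P_in/V_p = 55.173/230 = 0.240 A.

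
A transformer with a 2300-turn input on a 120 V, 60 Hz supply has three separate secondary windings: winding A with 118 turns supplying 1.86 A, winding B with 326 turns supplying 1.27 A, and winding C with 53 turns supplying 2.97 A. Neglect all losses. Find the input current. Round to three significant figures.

I_in ≈ 0.344 A

V_A = 120 × 118/2300 = 6.1565 V; V_B = 120 × 326/2300 = 17.009 V; V_C = 120 × 53/2300 = 2.7652 V.
P_out = V_A I_A + V_B I_B + V_C I_C = 6.1565×1.86 + 17.009×1.27 + 2.7652×2.97 = 11.451 + 21.601 + 8.2127 = 41.265 W.
Ideal ⇒ P_in = P_out, so I_in = P_out/V_in = 41.265/120 = 0.344 A.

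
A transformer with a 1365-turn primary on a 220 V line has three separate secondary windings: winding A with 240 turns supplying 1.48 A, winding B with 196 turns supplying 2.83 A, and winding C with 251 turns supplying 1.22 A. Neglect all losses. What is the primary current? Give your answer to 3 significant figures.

V_A = 220 × 240/1365 = 38.681 V; V_B = 220 × 196/1365 = 31.590 V; V_C = 220 × 251/1365 = 40.454 V.
P_out = V_A I_A + V_B I_B + V_C I_C = 38.681×1.48 + 31.590×2.83 + 40.454×1.22 = 57.248 + 89.399 + 49.354 = 196.00 W.
Ideal ⇒ P_in = P_out, so I_p = P_out/V_p = 196.00/220 = 0.891 A.

I_p ≈ 0.891 A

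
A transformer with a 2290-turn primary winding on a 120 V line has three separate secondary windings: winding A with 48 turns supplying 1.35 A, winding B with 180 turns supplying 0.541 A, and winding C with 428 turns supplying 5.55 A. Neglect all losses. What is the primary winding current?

V_A = 120 × 48/2290 = 2.5153 V; V_B = 120 × 180/2290 = 9.4323 V; V_C = 120 × 428/2290 = 22.428 V.
P_out = V_A I_A + V_B I_B + V_C I_C = 2.5153×1.35 + 9.4323×0.541 + 22.428×5.55 = 3.3956 + 5.1029 + 124.48 = 132.97 W.
Ideal ⇒ P_in = P_out, so I_p = P_out/V_p = 132.97/120 = 1.11 A.

I_p ≈ 1.11 A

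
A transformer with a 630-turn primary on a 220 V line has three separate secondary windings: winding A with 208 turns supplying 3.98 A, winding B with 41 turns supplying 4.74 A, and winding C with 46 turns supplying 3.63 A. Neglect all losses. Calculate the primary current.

V_A = 220 × 208/630 = 72.635 V; V_B = 220 × 41/630 = 14.317 V; V_C = 220 × 46/630 = 16.063 V.
P_out = V_A I_A + V_B I_B + V_C I_C = 72.635×3.98 + 14.317×4.74 + 16.063×3.63 = 289.09 + 67.865 + 58.310 = 415.26 W.
Ideal ⇒ P_in = P_out, so I_p = P_out/V_p = 415.26/220 = 1.89 A.

I_p ≈ 1.89 A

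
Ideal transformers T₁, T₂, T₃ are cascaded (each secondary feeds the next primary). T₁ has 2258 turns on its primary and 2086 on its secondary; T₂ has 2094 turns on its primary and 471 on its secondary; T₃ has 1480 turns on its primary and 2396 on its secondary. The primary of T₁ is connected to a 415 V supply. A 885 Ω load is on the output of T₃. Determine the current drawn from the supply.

Secondary of T₁: V = 415.00 × 2086/2258 = 383.39 V.
Secondary of T₂: V = 383.39 × 471/2094 = 86.235 V.
Secondary of T₃: V = 86.235 × 2396/1480 = 139.61 V.
I_load = 139.61/885 = 0.15775 A, so P_out = 139.61 × 0.15775 = 22.023 W.
All ideal ⇒ P_in = P_out, so I_supply = 22.023/415 = 0.0531 A.

I_supply ≈ 0.0531 A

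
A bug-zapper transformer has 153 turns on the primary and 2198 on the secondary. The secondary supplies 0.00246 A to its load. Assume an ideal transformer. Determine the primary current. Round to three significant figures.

I_p ≈ 0.0353 A

For an ideal transformer I_p/I_s = N_s/N_p, so I_p = 0.00246 × 2198/153 = 0.0353 A.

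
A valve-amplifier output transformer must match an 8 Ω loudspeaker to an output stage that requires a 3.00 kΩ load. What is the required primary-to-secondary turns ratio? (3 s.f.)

Z_p/Z_s = (N_p/N_s)², so N_p/N_s = √(3000/8) = √375 = 19.4.

N_p/N_s ≈ 19.4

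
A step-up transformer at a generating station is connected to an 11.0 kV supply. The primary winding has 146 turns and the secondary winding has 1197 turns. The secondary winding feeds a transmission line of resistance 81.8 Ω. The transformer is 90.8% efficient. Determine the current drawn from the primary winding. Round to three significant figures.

V_s = 11000 × 1197/146 = 90185 V.
I_s = V_s/R = 90185/81.8 = 1102.5 A.
P_out = V_s I_s = 90185 × 1102.5 = 9.9429×10^7 W.
P_in = P_out/η = 9.9429×10^7/0.908 = 1.0950×10^8 W.
I_p = P_in/V_p = 1.0950×10^8/11000 = 9950 A.

I_p ≈ 9950 A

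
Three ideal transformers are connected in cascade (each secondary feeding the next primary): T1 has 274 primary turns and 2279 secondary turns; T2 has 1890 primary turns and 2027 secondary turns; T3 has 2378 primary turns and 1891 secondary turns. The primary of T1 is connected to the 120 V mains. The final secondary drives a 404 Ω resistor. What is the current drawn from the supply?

Secondary of T1: V = 120.00 × 2279/274 = 998.10 V.
Secondary of T2: V = 998.10 × 2027/1890 = 1070.5 V.
Secondary of T3: V = 1070.5 × 1891/2378 = 851.23 V.
I_load = 851.23/404 = 2.1070 A, so P_out = 851.23 × 2.1070 = 1793.5 W.
All ideal ⇒ P_in = P_out, so I_supply = 1793.5/120 = 14.9 A.

I_supply ≈ 14.9 A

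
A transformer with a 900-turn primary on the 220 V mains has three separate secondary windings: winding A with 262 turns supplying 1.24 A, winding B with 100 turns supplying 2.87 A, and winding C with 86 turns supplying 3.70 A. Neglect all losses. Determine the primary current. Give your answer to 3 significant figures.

I_p ≈ 1.03 A

V_A = 220 × 262/900 = 64.044 V; V_B = 220 × 100/900 = 24.444 V; V_C = 220 × 86/900 = 21.022 V.
P_out = V_A I_A + V_B I_B + V_C I_C = 64.044×1.24 + 24.444×2.87 + 21.022×3.70 = 79.415 + 70.156 + 77.782 = 227.35 W.
Ideal ⇒ P_in = P_out, so I_p = P_out/V_p = 227.35/220 = 1.03 A.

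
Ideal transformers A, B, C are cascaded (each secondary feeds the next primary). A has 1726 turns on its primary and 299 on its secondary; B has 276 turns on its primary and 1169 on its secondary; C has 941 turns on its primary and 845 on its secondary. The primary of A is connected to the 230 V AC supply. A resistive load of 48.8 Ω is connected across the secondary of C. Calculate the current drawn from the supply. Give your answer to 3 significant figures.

After A: V = 230.00 × 299/1726 = 39.844 V.
After B: V = 39.844 × 1169/276 = 168.76 V.
After C: V = 168.76 × 845/941 = 151.54 V.
I_load = 151.54/48.8 = 3.1054 A, so P_out = 151.54 × 3.1054 = 470.59 W.
All ideal ⇒ P_in = P_out, so I_supply = 470.59/230 = 2.05 A.

I_supply ≈ 2.05 A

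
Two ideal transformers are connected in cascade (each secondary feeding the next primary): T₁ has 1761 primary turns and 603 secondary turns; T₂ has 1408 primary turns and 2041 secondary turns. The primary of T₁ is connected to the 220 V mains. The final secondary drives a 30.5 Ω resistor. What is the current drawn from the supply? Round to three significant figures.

After T₁: V = 220.00 × 603/1761 = 75.332 V.
After T₂: V = 75.332 × 2041/1408 = 109.20 V.
I_load = 109.20/30.5 = 3.5803 A, so P_out = 109.20 × 3.5803 = 390.97 W.
All ideal ⇒ P_in = P_out, so I_supply = 390.97/220 = 1.78 A.

I_supply ≈ 1.78 A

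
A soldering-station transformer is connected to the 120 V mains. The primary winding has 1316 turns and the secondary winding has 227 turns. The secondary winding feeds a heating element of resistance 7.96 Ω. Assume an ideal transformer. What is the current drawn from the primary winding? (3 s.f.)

I_p ≈ 0.449 A

V_s = V_p × N_s/N_p = 120 × 227/1316 = 20.699 V.
I_s = V_s/R = 20.699/7.96 = 2.6004 A.
For an ideal transformer I_p N_p = I_s N_s, so I_p = 2.6004 × 227/1316 = 0.449 A.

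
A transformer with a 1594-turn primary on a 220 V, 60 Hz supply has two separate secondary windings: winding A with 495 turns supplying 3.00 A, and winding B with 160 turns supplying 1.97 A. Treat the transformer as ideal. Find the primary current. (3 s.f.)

V_A = 220 × 495/1594 = 68.319 V; V_B = 220 × 160/1594 = 22.083 V.
P_out = V_A I_A + V_B I_B = 68.319×3.00 + 22.083×1.97 = 204.96 + 43.503 = 248.46 W.
Ideal ⇒ P_in = P_out, so I_p = P_out/V_p = 248.46/220 = 1.13 A.

I_p ≈ 1.13 A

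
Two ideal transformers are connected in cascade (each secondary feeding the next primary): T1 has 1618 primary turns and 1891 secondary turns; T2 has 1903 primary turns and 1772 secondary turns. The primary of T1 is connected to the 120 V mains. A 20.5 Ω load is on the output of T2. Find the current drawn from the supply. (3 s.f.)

I_supply ≈ 6.93 A

After T1: V = 120.00 × 1891/1618 = 140.25 V.
After T2: V = 140.25 × 1772/1903 = 130.59 V.
I_load = 130.59/20.5 = 6.3704 A, so P_out = 130.59 × 6.3704 = 831.93 W.
All ideal ⇒ P_in = P_out, so I_supply = 831.93/120 = 6.93 A.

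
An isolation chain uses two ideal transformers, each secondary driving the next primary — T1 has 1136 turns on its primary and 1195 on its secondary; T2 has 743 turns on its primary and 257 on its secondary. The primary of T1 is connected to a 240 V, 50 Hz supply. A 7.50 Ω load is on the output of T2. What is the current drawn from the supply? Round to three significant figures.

Secondary of T1: V = 240.00 × 1195/1136 = 252.46 V.
Secondary of T2: V = 252.46 × 257/743 = 87.326 V.
I_load = 87.326/7.50 = 11.644 A, so P_out = 87.326 × 11.644 = 1016.8 W.
All ideal ⇒ P_in = P_out, so I_supply = 1016.8/240 = 4.24 A.

I_supply ≈ 4.24 A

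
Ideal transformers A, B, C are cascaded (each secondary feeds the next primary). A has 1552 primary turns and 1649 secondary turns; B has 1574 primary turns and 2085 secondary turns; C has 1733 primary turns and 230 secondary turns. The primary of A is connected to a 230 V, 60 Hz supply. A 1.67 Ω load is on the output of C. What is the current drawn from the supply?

Secondary of A: V = 230.00 × 1649/1552 = 244.38 V.
Secondary of B: V = 244.38 × 2085/1574 = 323.71 V.
Secondary of C: V = 323.71 × 230/1733 = 42.962 V.
I_load = 42.962/1.67 = 25.726 A, so P_out = 42.962 × 25.726 = 1105.2 W.
All ideal ⇒ P_in = P_out, so I_supply = 1105.2/230 = 4.81 A.

I_supply ≈ 4.81 A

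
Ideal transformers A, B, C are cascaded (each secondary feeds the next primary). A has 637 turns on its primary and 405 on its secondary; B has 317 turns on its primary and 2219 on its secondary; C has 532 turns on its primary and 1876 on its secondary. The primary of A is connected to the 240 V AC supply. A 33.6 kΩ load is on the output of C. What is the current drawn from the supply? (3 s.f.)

I_supply ≈ 1.76 A

Secondary of A: V = 240.00 × 405/637 = 152.59 V.
Secondary of B: V = 152.59 × 2219/317 = 1068.1 V.
Secondary of C: V = 1068.1 × 1876/532 = 3766.6 V.
I_load = 3766.6/33600 = 0.11210 A, so P_out = 3766.6 × 0.11210 = 422.23 W.
All ideal ⇒ P_in = P_out, so I_supply = 422.23/240 = 1.76 A.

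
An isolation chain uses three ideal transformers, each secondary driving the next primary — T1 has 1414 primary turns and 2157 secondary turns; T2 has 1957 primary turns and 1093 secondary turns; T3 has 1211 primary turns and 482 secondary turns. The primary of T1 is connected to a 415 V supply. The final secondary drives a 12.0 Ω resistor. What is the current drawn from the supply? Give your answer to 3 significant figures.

After T1: V = 415.00 × 2157/1414 = 633.07 V.
After T2: V = 633.07 × 1093/1957 = 353.57 V.
After T3: V = 353.57 × 482/1211 = 140.73 V.
I_load = 140.73/12.0 = 11.727 A, so P_out = 140.73 × 11.727 = 1650.4 W.
All ideal ⇒ P_in = P_out, so I_supply = 1650.4/415 = 3.98 A.

I_supply ≈ 3.98 A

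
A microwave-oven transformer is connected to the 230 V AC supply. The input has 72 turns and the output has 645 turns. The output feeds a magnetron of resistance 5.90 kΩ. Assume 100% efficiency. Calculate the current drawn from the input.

V_out = V_in × N_out/N_in = 230 × 645/72 = 2060.4 V.
I_out = V_out/R = 2060.4/5900 = 0.34922 A.
For an ideal transformer I_in N_in = I_out N_out, so I_in = 0.34922 × 645/72 = 3.13 A.

I_in ≈ 3.13 A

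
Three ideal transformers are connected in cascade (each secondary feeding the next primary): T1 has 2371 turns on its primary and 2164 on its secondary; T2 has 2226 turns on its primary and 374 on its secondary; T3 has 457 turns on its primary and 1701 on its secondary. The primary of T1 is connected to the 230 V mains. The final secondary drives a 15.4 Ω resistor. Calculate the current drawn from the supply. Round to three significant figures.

I_supply ≈ 4.87 A

Secondary of T1: V = 230.00 × 2164/2371 = 209.92 V.
Secondary of T2: V = 209.92 × 374/2226 = 35.270 V.
Secondary of T3: V = 35.270 × 1701/457 = 131.28 V.
I_load = 131.28/15.4 = 8.5245 A, so P_out = 131.28 × 8.5245 = 1119.1 W.
All ideal ⇒ P_in = P_out, so I_supply = 1119.1/230 = 4.87 A.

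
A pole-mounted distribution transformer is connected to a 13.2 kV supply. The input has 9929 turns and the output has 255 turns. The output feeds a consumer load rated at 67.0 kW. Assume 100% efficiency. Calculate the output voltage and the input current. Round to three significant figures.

V_out ≈ 339 V, I_in ≈ 5.08 A

V_out = V_in × N_out/N_in = 13200 × 255/9929 = 339.01 V.
I_out = P/V_out = 67000/339.01 = 197.64 A.
I_in = I_out × N_out/N_in = 197.64 × 255/9929 = 5.08 A.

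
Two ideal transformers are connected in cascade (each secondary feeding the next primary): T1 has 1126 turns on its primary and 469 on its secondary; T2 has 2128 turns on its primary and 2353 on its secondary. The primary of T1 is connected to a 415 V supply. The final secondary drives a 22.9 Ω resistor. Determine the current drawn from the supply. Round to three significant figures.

I_supply ≈ 3.84 A

Secondary of T1: V = 415.00 × 469/1126 = 172.86 V.
Secondary of T2: V = 172.86 × 2353/2128 = 191.13 V.
I_load = 191.13/22.9 = 8.3464 A, so P_out = 191.13 × 8.3464 = 1595.3 W.
All ideal ⇒ P_in = P_out, so I_supply = 1595.3/415 = 3.84 A.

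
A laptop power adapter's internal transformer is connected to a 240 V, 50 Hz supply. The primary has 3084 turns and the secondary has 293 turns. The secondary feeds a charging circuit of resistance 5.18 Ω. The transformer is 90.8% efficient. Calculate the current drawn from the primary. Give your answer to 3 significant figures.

V_s = 240 × 293/3084 = 22.802 V.
I_s = V_s/R = 22.802/5.18 = 4.4018 A.
P_out = V_s I_s = 22.802 × 4.4018 = 100.37 W.
P_in = P_out/η = 100.37/0.908 = 110.54 W.
I_p = P_in/V_p = 110.54/240 = 0.461 A.

I_p ≈ 0.461 A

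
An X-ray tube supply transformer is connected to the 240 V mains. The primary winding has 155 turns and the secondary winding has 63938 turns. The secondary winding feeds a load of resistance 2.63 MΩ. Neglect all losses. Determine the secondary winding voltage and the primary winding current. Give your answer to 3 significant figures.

V_s = V_p × N_s/N_p = 240 × 63938/155 = 99001 V.
I_s = V_s/R = 99001/(2.63×10^6) = 0.037643 A.
I_p = I_s × N_s/N_p = 0.037643 × 63938/155 = 15.5 A.

V_s ≈ 99000 V, I_p ≈ 15.5 A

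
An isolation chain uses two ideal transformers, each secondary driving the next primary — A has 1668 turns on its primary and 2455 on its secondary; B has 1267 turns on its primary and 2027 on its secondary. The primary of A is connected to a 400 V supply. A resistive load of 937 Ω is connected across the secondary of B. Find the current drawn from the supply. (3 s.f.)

I_supply ≈ 2.37 A

Secondary of A: V = 400.00 × 2455/1668 = 588.73 V.
Secondary of B: V = 588.73 × 2027/1267 = 941.87 V.
I_load = 941.87/937 = 1.0052 A, so P_out = 941.87 × 1.0052 = 946.77 W.
All ideal ⇒ P_in = P_out, so I_supply = 946.77/400 = 2.37 A.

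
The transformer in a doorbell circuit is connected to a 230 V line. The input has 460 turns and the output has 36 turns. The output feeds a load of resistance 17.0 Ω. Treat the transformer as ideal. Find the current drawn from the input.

V_out = V_in × N_out/N_in = 230 × 36/460 = 18.000 V.
I_out = V_out/R = 18.000/17.0 = 1.0588 A.
For an ideal transformer I_in N_in = I_out N_out, so I_in = 1.0588 × 36/460 = 0.0829 A.

I_in ≈ 0.0829 A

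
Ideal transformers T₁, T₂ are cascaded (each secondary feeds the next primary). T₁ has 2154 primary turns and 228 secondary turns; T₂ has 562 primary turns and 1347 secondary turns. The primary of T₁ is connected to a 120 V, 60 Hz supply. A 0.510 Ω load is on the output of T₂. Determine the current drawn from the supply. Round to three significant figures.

I_supply ≈ 15.1 A

Secondary of T₁: V = 120.00 × 228/2154 = 12.702 V.
Secondary of T₂: V = 12.702 × 1347/562 = 30.444 V.
I_load = 30.444/0.510 = 59.694 A, so P_out = 30.444 × 59.694 = 1817.3 W.
All ideal ⇒ P_in = P_out, so I_supply = 1817.3/120 = 15.1 A.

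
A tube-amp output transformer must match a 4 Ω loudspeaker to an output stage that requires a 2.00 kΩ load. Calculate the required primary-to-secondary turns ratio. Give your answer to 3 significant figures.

N_p/N_s ≈ 22.4

Z_p/Z_s = (N_p/N_s)², so N_p/N_s = √(2000/4) = √500 = 22.4.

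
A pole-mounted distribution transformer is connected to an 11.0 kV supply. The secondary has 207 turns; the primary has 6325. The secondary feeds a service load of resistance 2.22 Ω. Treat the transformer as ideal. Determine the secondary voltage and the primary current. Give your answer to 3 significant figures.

V_s = V_p × N_s/N_p = 11000 × 207/6325 = 360.00 V.
I_s = V_s/R = 360.00/2.22 = 162.16 A.
I_p = I_s × N_s/N_p = 162.16 × 207/6325 = 5.31 A.

V_s ≈ 360 V, I_p ≈ 5.31 A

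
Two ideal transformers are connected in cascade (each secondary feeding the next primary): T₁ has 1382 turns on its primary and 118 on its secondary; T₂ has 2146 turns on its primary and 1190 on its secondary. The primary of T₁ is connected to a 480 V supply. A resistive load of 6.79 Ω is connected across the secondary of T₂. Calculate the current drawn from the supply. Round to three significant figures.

I_supply ≈ 0.158 A

After T₁: V = 480.00 × 118/1382 = 40.984 V.
After T₂: V = 40.984 × 1190/2146 = 22.726 V.
I_load = 22.726/6.79 = 3.3471 A, so P_out = 22.726 × 3.3471 = 76.067 W.
All ideal ⇒ P_in = P_out, so I_supply = 76.067/480 = 0.158 A.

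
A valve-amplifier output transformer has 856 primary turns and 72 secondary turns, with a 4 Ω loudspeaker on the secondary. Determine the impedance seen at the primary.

Z_p = (N_p/N_s)² × Z_s = (856/72)² × 4 = 565 Ω.

Z_p ≈ 565 Ω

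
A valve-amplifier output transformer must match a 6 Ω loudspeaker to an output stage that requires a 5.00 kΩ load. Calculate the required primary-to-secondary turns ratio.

N_p/N_s ≈ 28.9

Z_p/Z_s = (N_p/N_s)², so N_p/N_s = √(5000/6) = √833 = 28.9.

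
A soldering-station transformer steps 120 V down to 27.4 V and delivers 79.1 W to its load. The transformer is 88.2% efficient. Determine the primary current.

P_in = P_out/η = 79.1/0.882 = 89.683 W.
I_p = P_in/V_p = 89.683/120 = 0.747 A.

I_p ≈ 0.747 A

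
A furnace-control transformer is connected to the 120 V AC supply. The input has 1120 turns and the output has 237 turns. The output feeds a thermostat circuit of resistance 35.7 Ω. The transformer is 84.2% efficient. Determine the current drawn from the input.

I_in ≈ 0.179 A

V_out = 120 × 237/1120 = 25.393 V.
I_out = V_out/R = 25.393/35.7 = 0.71128 A.
P_out = V_out I_out = 25.393 × 0.71128 = 18.062 W.
P_in = P_out/η = 18.062/0.842 = 21.451 W.
I_in = P_in/V_in = 21.451/120 = 0.179 A.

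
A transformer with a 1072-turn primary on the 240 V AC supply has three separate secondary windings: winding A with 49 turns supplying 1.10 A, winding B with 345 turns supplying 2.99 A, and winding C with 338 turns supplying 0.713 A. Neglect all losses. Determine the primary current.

I_p ≈ 1.24 A

V_A = 240 × 49/1072 = 10.970 V; V_B = 240 × 345/1072 = 77.239 V; V_C = 240 × 338/1072 = 75.672 V.
P_out = V_A I_A + V_B I_B + V_C I_C = 10.970×1.10 + 77.239×2.99 + 75.672×0.713 = 12.067 + 230.94 + 53.954 = 296.97 W.
Ideal ⇒ P_in = P_out, so I_p = P_out/V_p = 296.97/240 = 1.24 A.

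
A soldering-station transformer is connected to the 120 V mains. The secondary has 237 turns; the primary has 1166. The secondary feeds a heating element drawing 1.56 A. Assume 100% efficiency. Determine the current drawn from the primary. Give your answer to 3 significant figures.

For an ideal transformer I_p N_p = I_s N_s, so I_p = 1.56 × 237/1166 = 0.317 A.

I_p ≈ 0.317 A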